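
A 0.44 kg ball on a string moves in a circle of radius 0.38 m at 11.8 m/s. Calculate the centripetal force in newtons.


Fc = m * v^2 / r
v^2 = 11.8^2 = 139.24
Fc = 0.44 * 139.24 / 0.38
Fc = 61.2656 / 0.38 = 161.2253 N

161.2253 N


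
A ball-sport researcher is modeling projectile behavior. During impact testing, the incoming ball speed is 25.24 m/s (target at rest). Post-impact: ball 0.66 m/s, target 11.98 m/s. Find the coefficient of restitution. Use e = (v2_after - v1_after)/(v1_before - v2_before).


e = (v2_after - v1_after) / (v1_before - v2_before)
Numerator = 11.98 - 0.66 = 11.32
Denominator = 25.24 - 0 = 25.24
e = 11.32 / 25.24 = 0.4485

0.4485


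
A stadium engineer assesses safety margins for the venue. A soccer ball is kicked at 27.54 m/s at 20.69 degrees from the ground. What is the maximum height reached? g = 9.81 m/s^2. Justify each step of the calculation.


H = (v*sin(theta))^2 / (2*g)
vy = v*sin(theta) = 27.54 * sin(20.69 deg) = 9.7302 m/s
H = vy^2 / (2*g) = 94.6768 / (2*9.81)
H = 94.6768 / 19.62 = 4.8255 m

4.8255 m


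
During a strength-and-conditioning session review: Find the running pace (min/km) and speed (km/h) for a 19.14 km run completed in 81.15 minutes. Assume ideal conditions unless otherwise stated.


Pace = time / distance = 81.15 min / 19.14 km = 4.2398 min/km
Speed = distance / time_in_hours = 19.14 / 1.3525 hr
Speed = 14.1516 km/h

4.2398 min/km, 14.1516 km/h


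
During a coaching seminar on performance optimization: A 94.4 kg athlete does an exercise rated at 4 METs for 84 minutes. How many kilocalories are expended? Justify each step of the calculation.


kcal = MET * mass * time_hr
Convert time: 84 min = 1.4 hr
kcal = 4 * 94.4 * 1.4
kcal = 528.64 kcal

528.64 kcal


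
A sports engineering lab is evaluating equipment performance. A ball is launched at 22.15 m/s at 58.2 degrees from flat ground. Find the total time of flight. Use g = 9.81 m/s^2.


T = 2*v*sin(theta)/g
sin(theta) = sin(58.2 deg) = 0.8499
T = 2*22.15*0.8499 / 9.81
T = 37.6502 / 9.81 = 3.8379 s

3.8379 s


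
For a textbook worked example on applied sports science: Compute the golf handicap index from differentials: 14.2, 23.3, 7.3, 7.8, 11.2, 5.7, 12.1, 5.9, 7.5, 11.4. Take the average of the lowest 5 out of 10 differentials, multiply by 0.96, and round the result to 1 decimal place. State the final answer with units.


All differentials: 14.2, 23.3, 7.3, 7.8, 11.2, 5.7, 12.1, 5.9, 7.5, 11.4
Sorted: 5.7, 5.9, 7.3, 7.5, 7.8, 11.2, 11.4, 12.1, 14.2, 23.3
Best 5: 5.7, 5.9, 7.3, 7.5, 7.8
Average of best = 34.2 / 5 = 6.84
Raw index = 6.84 * 0.96 = 6.5664
Handicap index = round(6.5664, 1) = 6.6

6.6


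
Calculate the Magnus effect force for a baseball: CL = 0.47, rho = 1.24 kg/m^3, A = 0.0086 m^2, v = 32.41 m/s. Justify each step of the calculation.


FM = 0.5 * CL * rho * A * v^2
FM = 0.5 * 0.47 * 1.24 * 0.0086 * 32.41^2
v^2 = 1050.4081
FM = 0.5 * 0.47 * 1.24 * 0.0086 * 1050.4081 = 2.6324 N

2.6324 N


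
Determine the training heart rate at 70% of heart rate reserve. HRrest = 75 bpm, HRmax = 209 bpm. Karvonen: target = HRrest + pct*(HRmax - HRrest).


Target = HRrest + pct*(HRmax - HRrest)
Heart rate reserve = HRmax - HRrest = 209 - 75 = 134 bpm
Fraction = 70% = 0.7
Target = 75 + 0.7 * 134
Target = 75 + 93.8 = 168.8 bpm

168.8 bpm


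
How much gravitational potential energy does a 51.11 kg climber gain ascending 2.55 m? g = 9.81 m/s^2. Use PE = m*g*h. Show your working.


PE = m * g * h
PE = 51.11 * 9.81 * 2.55
PE = 501.3891 * 2.55 = 1278.5422 J

1278.5422 J


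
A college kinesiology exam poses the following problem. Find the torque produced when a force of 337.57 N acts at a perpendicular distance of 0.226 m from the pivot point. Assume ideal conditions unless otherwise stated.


tau = F * d
tau = 337.57 * 0.226
tau = 76.2908 N*m

76.2908 N*m


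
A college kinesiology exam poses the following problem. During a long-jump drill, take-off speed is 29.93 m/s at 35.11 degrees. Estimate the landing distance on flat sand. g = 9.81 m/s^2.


R = v^2 * sin(2*theta) / g
Convert angle to radians: theta = 35.11 deg = 0.6128 rad
sin(2*theta) = sin(1.2256) = 0.941
R = 29.93^2 * 0.941 / 9.81
R = 895.8049 * 0.941 / 9.81 = 85.9278 m

85.9278 m


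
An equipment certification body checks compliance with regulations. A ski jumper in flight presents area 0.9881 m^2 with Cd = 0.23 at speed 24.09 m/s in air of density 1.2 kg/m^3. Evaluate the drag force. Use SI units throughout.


Fd = 0.5 * Cd * rho * A * v^2
Fd = 0.5 * 0.23 * 1.2 * 0.9881 * 24.09^2
v^2 = 580.3281
Fd = 0.5 * 0.23 * 1.2 * 0.9881 * 580.3281 = 79.1323 N

79.1323 N


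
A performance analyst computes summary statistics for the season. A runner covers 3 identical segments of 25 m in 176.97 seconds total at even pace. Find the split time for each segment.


Split time = total_time / n_laps = 176.97 / 3
Split time = 58.99 s per lap

58.99 s


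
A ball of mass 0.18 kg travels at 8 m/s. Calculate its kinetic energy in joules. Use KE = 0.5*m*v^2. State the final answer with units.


KE = 0.5 * m * v^2
KE = 0.5 * 0.18 * 8^2
KE = 0.5 * 0.18 * 64 = 5.76 J

5.76 J


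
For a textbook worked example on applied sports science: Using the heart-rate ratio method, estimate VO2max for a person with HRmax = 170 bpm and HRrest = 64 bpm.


VO2max = 15.3 * HRmax / HRrest
VO2max = 15.3 * 170 / 64
VO2max = 2601 / 64 = 40.6406 mL/kg/min

40.6406 mL/kg/min


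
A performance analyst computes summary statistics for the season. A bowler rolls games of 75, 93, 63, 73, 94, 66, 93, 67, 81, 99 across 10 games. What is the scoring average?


Average = sum / n
Sum = 804
Average = 804 / 10 = 80.4

80.4


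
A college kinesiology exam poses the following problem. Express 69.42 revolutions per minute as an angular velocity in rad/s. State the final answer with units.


omega = RPM * 2 * pi / 60
omega = 69.42 * 2 * 3.14159 / 60
omega = 436.1787 / 60 = 7.2696 rad/s

7.2696 rad/s


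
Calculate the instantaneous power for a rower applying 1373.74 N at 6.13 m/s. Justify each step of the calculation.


P = F * v
P = 1373.74 * 6.13
P = 8421.0262 W

8421.0262 W


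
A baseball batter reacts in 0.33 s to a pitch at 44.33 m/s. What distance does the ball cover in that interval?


d = v * t
d = 44.33 * 0.33
d = 14.6289 m

14.6289 m


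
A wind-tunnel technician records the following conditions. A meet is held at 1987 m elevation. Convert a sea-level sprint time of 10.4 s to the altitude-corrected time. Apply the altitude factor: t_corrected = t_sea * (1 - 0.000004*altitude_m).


Correction factor = 1 - 0.000004 * 1987 = 0.992052
t_corrected = t_sea * factor = 10.4 * 0.992052
t_corrected = 10.3173 s

10.3173 s


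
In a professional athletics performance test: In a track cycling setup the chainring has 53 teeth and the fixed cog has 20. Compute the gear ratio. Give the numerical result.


GR = front_teeth / rear_teeth
GR = 53 / 20
GR = 2.65

2.65


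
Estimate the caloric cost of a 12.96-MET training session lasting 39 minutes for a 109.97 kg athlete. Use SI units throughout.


kcal = MET * mass * time_hr
Convert time: 39 min = 0.65 hr
kcal = 12.96 * 109.97 * 0.65
kcal = 926.3873 kcal

926.3873 kcal


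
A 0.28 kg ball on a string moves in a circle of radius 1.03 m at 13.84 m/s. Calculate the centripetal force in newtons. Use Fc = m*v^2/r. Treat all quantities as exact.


Fc = m * v^2 / r
v^2 = 13.84^2 = 191.5456
Fc = 0.28 * 191.5456 / 1.03
Fc = 53.6328 / 1.03 = 52.0706 N

52.0706 N


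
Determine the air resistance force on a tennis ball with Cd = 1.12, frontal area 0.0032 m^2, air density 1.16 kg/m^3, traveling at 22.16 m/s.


Fd = 0.5 * Cd * rho * A * v^2
Fd = 0.5 * 1.12 * 1.16 * 0.0032 * 22.16^2
v^2 = 491.0656
Fd = 0.5 * 1.12 * 1.16 * 0.0032 * 491.0656 = 1.0208 N

1.0208 N


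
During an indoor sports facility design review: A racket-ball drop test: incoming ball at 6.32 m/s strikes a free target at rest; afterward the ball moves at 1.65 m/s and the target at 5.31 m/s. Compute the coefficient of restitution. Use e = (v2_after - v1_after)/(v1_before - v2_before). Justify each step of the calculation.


e = (v2_after - v1_after) / (v1_before - v2_before)
Numerator = 5.31 - 1.65 = 3.66
Denominator = 6.32 - 0 = 6.32
e = 3.66 / 6.32 = 0.5791

0.5791


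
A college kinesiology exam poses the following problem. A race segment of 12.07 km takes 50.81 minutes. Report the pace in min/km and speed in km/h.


Pace = time / distance = 50.81 min / 12.07 km = 4.2096 min/km
Speed = distance / time_in_hours = 12.07 / 0.8468 hr
Speed = 14.2531 km/h

4.2096 min/km, 14.2531 km/h


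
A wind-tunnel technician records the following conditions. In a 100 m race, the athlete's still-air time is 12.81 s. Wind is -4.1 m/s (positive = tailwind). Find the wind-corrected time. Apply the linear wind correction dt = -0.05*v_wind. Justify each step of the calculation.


dt = -0.05 * v_wind = -0.05 * -4.1 = 0.205 s
t_corrected = t_still + dt = 12.81 + (0.205)
t_corrected = 13.015 s

13.015 s


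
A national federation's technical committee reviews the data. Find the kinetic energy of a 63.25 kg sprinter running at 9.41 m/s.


KE = 0.5 * m * v^2
KE = 0.5 * 63.25 * 9.41^2
KE = 0.5 * 63.25 * 88.5481 = 2800.3337 J

2800.3337 J


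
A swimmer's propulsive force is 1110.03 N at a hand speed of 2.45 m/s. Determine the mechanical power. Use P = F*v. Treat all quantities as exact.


P = F * v
P = 1110.03 * 2.45
P = 2719.5735 W

2719.5735 W


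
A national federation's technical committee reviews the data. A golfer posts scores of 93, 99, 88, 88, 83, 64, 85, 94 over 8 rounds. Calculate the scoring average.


Average = sum / n
Sum = 694
Average = 694 / 8 = 86.75

86.75


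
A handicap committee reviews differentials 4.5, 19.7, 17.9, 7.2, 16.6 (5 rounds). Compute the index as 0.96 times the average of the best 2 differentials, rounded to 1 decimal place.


All differentials: 4.5, 19.7, 17.9, 7.2, 16.6
Sorted: 4.5, 7.2, 16.6, 17.9, 19.7
Best 2: 4.5, 7.2
Average of best = 11.7 / 2 = 5.85
Raw index = 5.85 * 0.96 = 5.616
Handicap index = round(5.616, 1) = 5.6

5.6


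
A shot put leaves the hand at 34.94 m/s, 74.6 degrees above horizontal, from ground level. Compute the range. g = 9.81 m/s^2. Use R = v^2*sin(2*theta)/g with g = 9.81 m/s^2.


R = v^2 * sin(2*theta) / g
Convert angle to radians: theta = 74.6 deg = 1.302 rad
sin(2*theta) = sin(2.604) = 0.512
R = 34.94^2 * 0.512 / 9.81
R = 1220.8036 * 0.512 / 9.81 = 63.7211 m

63.7211 m


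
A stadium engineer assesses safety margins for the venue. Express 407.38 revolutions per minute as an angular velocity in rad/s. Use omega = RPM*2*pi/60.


omega = RPM * 2 * pi / 60
omega = 407.38 * 2 * 3.14159 / 60
omega = 2559.644 / 60 = 42.6607 rad/s

42.6607 rad/s


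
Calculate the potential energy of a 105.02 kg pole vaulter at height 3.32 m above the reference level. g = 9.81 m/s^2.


PE = m * g * h
PE = 105.02 * 9.81 * 3.32
PE = 1030.2462 * 3.32 = 3420.4174 J

3420.4174 J


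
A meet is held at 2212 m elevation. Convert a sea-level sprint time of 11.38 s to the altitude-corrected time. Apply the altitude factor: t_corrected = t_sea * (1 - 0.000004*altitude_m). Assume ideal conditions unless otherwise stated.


Correction factor = 1 - 0.000004 * 2212 = 0.991152
t_corrected = t_sea * factor = 11.38 * 0.991152
t_corrected = 11.2793 s

11.2793 s


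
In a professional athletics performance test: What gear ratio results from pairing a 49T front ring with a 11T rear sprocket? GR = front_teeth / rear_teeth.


GR = front_teeth / rear_teeth
GR = 49 / 11
GR = 4.4545

4.4545


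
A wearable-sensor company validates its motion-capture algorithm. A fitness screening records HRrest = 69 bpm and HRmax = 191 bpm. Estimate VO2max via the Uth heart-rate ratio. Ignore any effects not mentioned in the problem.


VO2max = 15.3 * HRmax / HRrest
VO2max = 15.3 * 191 / 69
VO2max = 2922.3 / 69 = 42.3522 mL/kg/min

42.3522 mL/kg/min


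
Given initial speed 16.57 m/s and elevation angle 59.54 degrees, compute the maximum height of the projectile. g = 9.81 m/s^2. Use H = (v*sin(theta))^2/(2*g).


H = (v*sin(theta))^2 / (2*g)
vy = v*sin(theta) = 16.57 * sin(59.54 deg) = 14.2831 m/s
H = vy^2 / (2*g) = 204.0059 / (2*9.81)
H = 204.0059 / 19.62 = 10.3979 m

10.3979 m


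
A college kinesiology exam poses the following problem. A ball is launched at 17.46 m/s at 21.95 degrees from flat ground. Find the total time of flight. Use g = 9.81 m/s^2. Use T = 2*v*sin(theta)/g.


T = 2*v*sin(theta)/g
sin(theta) = sin(21.95 deg) = 0.3738
T = 2*17.46*0.3738 / 9.81
T = 13.053 / 9.81 = 1.3306 s

1.3306 s


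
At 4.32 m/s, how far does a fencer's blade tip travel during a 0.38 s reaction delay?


d = v * t
d = 4.32 * 0.38
d = 1.6416 m

1.6416 m


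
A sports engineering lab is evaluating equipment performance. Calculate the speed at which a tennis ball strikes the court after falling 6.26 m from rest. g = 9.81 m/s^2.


v = sqrt(2 * g * h)
v = sqrt(2 * 9.81 * 6.26)
v = sqrt(122.8212) = 11.0825 m/s

11.0825 m/s


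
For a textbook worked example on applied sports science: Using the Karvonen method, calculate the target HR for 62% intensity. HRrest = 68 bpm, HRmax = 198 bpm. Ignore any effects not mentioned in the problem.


Target = HRrest + pct*(HRmax - HRrest)
Heart rate reserve = HRmax - HRrest = 198 - 68 = 130 bpm
Fraction = 62% = 0.62
Target = 68 + 0.62 * 130
Target = 68 + 80.6 = 148.6 bpm

148.6 bpm


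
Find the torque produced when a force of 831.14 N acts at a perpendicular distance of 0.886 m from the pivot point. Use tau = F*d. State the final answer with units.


tau = F * d
tau = 831.14 * 0.886
tau = 736.39 N*m

736.39 N*m


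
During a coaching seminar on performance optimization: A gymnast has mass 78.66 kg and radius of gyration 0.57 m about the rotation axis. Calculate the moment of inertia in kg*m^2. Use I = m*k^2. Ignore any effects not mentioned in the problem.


I = m * k^2
I = 78.66 * 0.57^2
I = 78.66 * 0.3249 = 25.5566 kg*m^2

25.5566 kg*m^2


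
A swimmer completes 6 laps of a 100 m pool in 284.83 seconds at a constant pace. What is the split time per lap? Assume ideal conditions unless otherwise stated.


Split time = total_time / n_laps = 284.83 / 6
Split time = 47.4717 s per lap

47.4717 s


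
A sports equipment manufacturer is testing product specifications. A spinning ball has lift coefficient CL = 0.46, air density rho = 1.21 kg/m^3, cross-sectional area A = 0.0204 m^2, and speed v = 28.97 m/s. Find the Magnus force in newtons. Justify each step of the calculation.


FM = 0.5 * CL * rho * A * v^2
FM = 0.5 * 0.46 * 1.21 * 0.0204 * 28.97^2
v^2 = 839.2609
FM = 0.5 * 0.46 * 1.21 * 0.0204 * 839.2609 = 4.7648 N

4.7648 N


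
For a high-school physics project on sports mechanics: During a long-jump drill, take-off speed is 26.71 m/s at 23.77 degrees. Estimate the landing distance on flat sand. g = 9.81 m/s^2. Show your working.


R = v^2 * sin(2*theta) / g
Convert angle to radians: theta = 23.77 deg = 0.4149 rad
sin(2*theta) = sin(0.8297) = 0.7377
R = 26.71^2 * 0.7377 / 9.81
R = 713.4241 * 0.7377 / 9.81 = 53.6522 m

53.6522 m


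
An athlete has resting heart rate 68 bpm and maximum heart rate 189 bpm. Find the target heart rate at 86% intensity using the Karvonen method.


Target = HRrest + pct*(HRmax - HRrest)
Heart rate reserve = HRmax - HRrest = 189 - 68 = 121 bpm
Fraction = 86% = 0.86
Target = 68 + 0.86 * 121
Target = 68 + 104.06 = 172.06 bpm

172.06 bpm


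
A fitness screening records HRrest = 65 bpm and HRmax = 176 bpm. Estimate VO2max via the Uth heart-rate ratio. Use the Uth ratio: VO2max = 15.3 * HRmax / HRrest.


VO2max = 15.3 * HRmax / HRrest
VO2max = 15.3 * 176 / 65
VO2max = 2692.8 / 65 = 41.4277 mL/kg/min

41.4277 mL/kg/min


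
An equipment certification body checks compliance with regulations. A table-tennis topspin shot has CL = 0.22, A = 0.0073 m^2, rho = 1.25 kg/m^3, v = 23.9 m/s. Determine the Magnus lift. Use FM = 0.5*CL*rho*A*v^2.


FM = 0.5 * CL * rho * A * v^2
FM = 0.5 * 0.22 * 1.25 * 0.0073 * 23.9^2
v^2 = 571.21
FM = 0.5 * 0.22 * 1.25 * 0.0073 * 571.21 = 0.5734 N

0.5734 N


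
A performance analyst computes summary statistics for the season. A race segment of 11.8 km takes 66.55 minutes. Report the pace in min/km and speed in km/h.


Pace = time / distance = 66.55 min / 11.8 km = 5.6398 min/km
Speed = distance / time_in_hours = 11.8 / 1.1092 hr
Speed = 10.6386 km/h

5.6398 min/km, 10.6386 km/h


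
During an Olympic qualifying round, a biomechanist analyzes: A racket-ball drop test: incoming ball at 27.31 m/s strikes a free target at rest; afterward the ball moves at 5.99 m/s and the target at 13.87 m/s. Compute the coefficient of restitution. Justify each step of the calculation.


e = (v2_after - v1_after) / (v1_before - v2_before)
Numerator = 13.87 - 5.99 = 7.88
Denominator = 27.31 - 0 = 27.31
e = 7.88 / 27.31 = 0.2885

0.2885


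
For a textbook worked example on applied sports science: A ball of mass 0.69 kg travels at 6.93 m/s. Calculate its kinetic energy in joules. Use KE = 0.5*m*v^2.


KE = 0.5 * m * v^2
KE = 0.5 * 0.69 * 6.93^2
KE = 0.5 * 0.69 * 48.0249 = 16.5686 J

16.5686 J


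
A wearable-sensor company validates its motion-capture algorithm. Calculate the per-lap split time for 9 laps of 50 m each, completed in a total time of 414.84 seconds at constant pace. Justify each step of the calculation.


Split time = total_time / n_laps = 414.84 / 9
Split time = 46.0933 s per lap

46.0933 s


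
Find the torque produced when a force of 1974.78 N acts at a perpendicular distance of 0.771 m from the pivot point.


tau = F * d
tau = 1974.78 * 0.771
tau = 1522.5554 N*m

1522.5554 N*m


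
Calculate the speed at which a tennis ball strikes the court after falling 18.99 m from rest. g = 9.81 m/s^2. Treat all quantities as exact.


v = sqrt(2 * g * h)
v = sqrt(2 * 9.81 * 18.99)
v = sqrt(372.5838) = 19.3024 m/s

19.3024 m/s


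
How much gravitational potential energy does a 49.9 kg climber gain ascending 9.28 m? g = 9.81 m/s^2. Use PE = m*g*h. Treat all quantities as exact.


PE = m * g * h
PE = 49.9 * 9.81 * 9.28
PE = 489.519 * 9.28 = 4542.7363 J

4542.7363 J


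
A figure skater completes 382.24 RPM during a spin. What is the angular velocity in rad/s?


omega = RPM * 2 * pi / 60
omega = 382.24 * 2 * 3.14159 / 60
omega = 2401.6848 / 60 = 40.0281 rad/s

40.0281 rad/s


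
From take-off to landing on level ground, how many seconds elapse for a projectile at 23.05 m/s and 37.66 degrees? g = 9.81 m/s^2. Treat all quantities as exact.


T = 2*v*sin(theta)/g
sin(theta) = sin(37.66 deg) = 0.611
T = 2*23.05*0.611 / 9.81
T = 28.1659 / 9.81 = 2.8711 s

2.8711 s


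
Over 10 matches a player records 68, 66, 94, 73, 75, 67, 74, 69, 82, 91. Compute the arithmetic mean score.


Average = sum / n
Sum = 759
Average = 759 / 10 = 75.9

75.9


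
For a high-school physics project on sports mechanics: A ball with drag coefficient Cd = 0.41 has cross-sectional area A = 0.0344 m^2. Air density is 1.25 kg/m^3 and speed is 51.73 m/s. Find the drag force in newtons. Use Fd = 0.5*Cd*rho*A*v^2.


Fd = 0.5 * Cd * rho * A * v^2
Fd = 0.5 * 0.41 * 1.25 * 0.0344 * 51.73^2
v^2 = 2675.9929
Fd = 0.5 * 0.41 * 1.25 * 0.0344 * 2675.9929 = 23.5889 N

23.5889 N


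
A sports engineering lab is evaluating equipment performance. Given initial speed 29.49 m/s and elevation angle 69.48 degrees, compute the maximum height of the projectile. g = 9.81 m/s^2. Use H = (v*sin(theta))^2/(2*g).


H = (v*sin(theta))^2 / (2*g)
vy = v*sin(theta) = 29.49 * sin(69.48 deg) = 27.6189 m/s
H = vy^2 / (2*g) = 762.8012 / (2*9.81)
H = 762.8012 / 19.62 = 38.8788 m

38.8788 m


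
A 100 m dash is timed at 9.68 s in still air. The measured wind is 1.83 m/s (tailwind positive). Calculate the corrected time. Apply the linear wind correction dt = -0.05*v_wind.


dt = -0.05 * v_wind = -0.05 * 1.83 = -0.0915 s
t_corrected = t_still + dt = 9.68 + (-0.0915)
t_corrected = 9.5885 s

9.5885 s


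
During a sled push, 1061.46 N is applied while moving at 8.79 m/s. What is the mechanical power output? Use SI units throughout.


P = F * v
P = 1061.46 * 8.79
P = 9330.2334 W

9330.2334 W


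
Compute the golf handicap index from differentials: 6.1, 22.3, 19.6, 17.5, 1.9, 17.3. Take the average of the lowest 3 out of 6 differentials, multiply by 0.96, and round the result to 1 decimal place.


All differentials: 6.1, 22.3, 19.6, 17.5, 1.9, 17.3
Sorted: 1.9, 6.1, 17.3, 17.5, 19.6, 22.3
Best 3: 1.9, 6.1, 17.3
Average of best = 25.3 / 3 = 8.4333
Raw index = 8.4333 * 0.96 = 8.096
Handicap index = round(8.096, 1) = 8.1

8.1


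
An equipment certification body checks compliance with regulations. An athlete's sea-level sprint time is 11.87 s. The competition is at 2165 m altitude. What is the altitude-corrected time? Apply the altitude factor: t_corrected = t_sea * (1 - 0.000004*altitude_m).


Correction factor = 1 - 0.000004 * 2165 = 0.99134
t_corrected = t_sea * factor = 11.87 * 0.99134
t_corrected = 11.7672 s

11.7672 s


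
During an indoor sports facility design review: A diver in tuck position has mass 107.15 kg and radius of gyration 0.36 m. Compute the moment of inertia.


I = m * k^2
I = 107.15 * 0.36^2
I = 107.15 * 0.1296 = 13.8866 kg*m^2

13.8866 kg*m^2


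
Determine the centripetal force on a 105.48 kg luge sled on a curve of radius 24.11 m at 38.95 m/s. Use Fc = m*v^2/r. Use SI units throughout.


Fc = m * v^2 / r
v^2 = 38.95^2 = 1517.1025
Fc = 105.48 * 1517.1025 / 24.11
Fc = 160023.9717 / 24.11 = 6637.2448 N

6637.2448 N


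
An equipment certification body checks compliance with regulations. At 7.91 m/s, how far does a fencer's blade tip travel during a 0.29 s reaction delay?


d = v * t
d = 7.91 * 0.29
d = 2.2939 m

2.2939 m


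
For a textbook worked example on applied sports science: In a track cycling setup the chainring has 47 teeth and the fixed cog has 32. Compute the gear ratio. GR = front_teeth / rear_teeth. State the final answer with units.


GR = front_teeth / rear_teeth
GR = 47 / 32
GR = 1.4688

1.4688


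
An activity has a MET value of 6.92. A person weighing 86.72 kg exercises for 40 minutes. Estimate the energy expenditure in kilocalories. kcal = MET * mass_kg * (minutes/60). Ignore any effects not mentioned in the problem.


kcal = MET * mass * time_hr
Convert time: 40 min = 0.6667 hr
kcal = 6.92 * 86.72 * 0.6667
kcal = 400.0683 kcal

400.0683 kcal


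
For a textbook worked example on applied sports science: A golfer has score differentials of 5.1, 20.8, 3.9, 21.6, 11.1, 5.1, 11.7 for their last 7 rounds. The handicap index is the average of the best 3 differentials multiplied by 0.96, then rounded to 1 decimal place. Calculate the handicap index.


All differentials: 5.1, 20.8, 3.9, 21.6, 11.1, 5.1, 11.7
Sorted: 3.9, 5.1, 5.1, 11.1, 11.7, 20.8, 21.6
Best 3: 3.9, 5.1, 5.1
Average of best = 14.1 / 3 = 4.7
Raw index = 4.7 * 0.96 = 4.512
Handicap index = round(4.512, 1) = 4.5

4.5


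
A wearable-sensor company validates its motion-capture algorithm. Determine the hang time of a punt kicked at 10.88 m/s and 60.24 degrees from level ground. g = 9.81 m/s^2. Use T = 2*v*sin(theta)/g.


T = 2*v*sin(theta)/g
sin(theta) = sin(60.24 deg) = 0.8681
T = 2*10.88*0.8681 / 9.81
T = 18.8901 / 9.81 = 1.9256 s

1.9256 s


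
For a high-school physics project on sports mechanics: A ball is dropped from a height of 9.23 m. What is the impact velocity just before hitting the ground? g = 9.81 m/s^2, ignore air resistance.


v = sqrt(2 * g * h)
v = sqrt(2 * 9.81 * 9.23)
v = sqrt(181.0926) = 13.4571 m/s

13.4571 m/s


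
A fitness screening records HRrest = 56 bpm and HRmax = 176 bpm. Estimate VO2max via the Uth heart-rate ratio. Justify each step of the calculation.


VO2max = 15.3 * HRmax / HRrest
VO2max = 15.3 * 176 / 56
VO2max = 2692.8 / 56 = 48.0857 mL/kg/min

48.0857 mL/kg/min


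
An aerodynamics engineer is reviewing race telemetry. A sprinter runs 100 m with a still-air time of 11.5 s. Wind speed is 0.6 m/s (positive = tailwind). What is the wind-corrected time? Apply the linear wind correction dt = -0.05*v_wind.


dt = -0.05 * v_wind = -0.05 * 0.6 = -0.03 s
t_corrected = t_still + dt = 11.5 + (-0.03)
t_corrected = 11.47 s

11.47 s


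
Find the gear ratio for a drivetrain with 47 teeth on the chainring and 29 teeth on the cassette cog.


GR = front_teeth / rear_teeth
GR = 47 / 29
GR = 1.6207

1.6207


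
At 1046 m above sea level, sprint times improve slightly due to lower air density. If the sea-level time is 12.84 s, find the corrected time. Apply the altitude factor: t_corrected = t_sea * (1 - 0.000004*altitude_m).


Correction factor = 1 - 0.000004 * 1046 = 0.995816
t_corrected = t_sea * factor = 12.84 * 0.995816
t_corrected = 12.7863 s

12.7863 s


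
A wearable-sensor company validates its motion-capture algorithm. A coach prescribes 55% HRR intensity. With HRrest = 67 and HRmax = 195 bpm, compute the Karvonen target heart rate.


Target = HRrest + pct*(HRmax - HRrest)
Heart rate reserve = HRmax - HRrest = 195 - 67 = 128 bpm
Fraction = 55% = 0.55
Target = 67 + 0.55 * 128
Target = 67 + 70.4 = 137.4 bpm

137.4 bpm


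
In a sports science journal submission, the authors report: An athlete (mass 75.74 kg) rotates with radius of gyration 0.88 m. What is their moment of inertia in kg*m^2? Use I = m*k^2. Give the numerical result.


I = m * k^2
I = 75.74 * 0.88^2
I = 75.74 * 0.7744 = 58.6531 kg*m^2

58.6531 kg*m^2


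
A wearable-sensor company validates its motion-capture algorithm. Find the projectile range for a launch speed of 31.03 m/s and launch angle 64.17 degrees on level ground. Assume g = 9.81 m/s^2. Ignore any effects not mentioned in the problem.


R = v^2 * sin(2*theta) / g
Convert angle to radians: theta = 64.17 deg = 1.12 rad
sin(2*theta) = sin(2.24) = 0.7843
R = 31.03^2 * 0.7843 / 9.81
R = 962.8609 * 0.7843 / 9.81 = 76.9841 m

76.9841 m


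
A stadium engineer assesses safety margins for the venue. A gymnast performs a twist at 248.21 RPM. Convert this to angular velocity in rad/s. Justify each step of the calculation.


omega = RPM * 2 * pi / 60
omega = 248.21 * 2 * 3.14159 / 60
omega = 1559.5494 / 60 = 25.9925 rad/s

25.9925 rad/s


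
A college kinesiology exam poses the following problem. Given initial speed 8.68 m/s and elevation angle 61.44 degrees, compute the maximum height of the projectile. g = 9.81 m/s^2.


H = (v*sin(theta))^2 / (2*g)
vy = v*sin(theta) = 8.68 * sin(61.44 deg) = 7.6238 m/s
H = vy^2 / (2*g) = 58.1222 / (2*9.81)
H = 58.1222 / 19.62 = 2.9624 m

2.9624 m


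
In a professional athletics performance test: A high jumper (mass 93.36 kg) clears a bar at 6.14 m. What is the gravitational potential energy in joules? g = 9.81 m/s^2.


PE = m * g * h
PE = 93.36 * 9.81 * 6.14
PE = 915.8616 * 6.14 = 5623.3902 J

5623.3902 J


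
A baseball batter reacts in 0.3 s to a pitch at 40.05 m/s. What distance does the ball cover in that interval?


d = v * t
d = 40.05 * 0.3
d = 12.015 m

12.015 m


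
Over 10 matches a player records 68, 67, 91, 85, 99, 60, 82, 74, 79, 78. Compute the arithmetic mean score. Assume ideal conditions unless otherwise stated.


Average = sum / n
Sum = 783
Average = 783 / 10 = 78.3

78.3


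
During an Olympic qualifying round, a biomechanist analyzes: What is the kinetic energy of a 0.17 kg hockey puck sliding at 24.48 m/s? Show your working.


KE = 0.5 * m * v^2
KE = 0.5 * 0.17 * 24.48^2
KE = 0.5 * 0.17 * 599.2704 = 50.938 J

50.938 J


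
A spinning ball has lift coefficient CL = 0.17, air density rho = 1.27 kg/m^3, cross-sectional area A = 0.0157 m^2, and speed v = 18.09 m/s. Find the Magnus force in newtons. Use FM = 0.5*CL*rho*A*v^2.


FM = 0.5 * CL * rho * A * v^2
FM = 0.5 * 0.17 * 1.27 * 0.0157 * 18.09^2
v^2 = 327.2481
FM = 0.5 * 0.17 * 1.27 * 0.0157 * 327.2481 = 0.5546 N

0.5546 N


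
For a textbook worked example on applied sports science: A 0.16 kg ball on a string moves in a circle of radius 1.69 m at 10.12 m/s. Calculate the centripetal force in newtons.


Fc = m * v^2 / r
v^2 = 10.12^2 = 102.4144
Fc = 0.16 * 102.4144 / 1.69
Fc = 16.3863 / 1.69 = 9.696 N

9.696 N


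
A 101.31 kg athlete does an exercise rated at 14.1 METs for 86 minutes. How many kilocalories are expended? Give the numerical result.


kcal = MET * mass * time_hr
Convert time: 86 min = 1.4333 hr
kcal = 14.1 * 101.31 * 1.4333
kcal = 2047.4751 kcal

2047.4751 kcal


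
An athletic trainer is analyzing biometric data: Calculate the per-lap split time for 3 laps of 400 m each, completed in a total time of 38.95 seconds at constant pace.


Split time = total_time / n_laps = 38.95 / 3
Split time = 12.9833 s per lap

12.9833 s


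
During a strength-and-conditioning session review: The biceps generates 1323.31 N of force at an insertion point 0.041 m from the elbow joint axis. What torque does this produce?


tau = F * d
tau = 1323.31 * 0.041
tau = 54.2557 N*m

54.2557 N*m


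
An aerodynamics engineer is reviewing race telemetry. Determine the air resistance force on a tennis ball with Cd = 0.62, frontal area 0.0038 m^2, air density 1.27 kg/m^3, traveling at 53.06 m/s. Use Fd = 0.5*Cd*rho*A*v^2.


Fd = 0.5 * Cd * rho * A * v^2
Fd = 0.5 * 0.62 * 1.27 * 0.0038 * 53.06^2
v^2 = 2815.3636
Fd = 0.5 * 0.62 * 1.27 * 0.0038 * 2815.3636 = 4.212 N

4.212 N


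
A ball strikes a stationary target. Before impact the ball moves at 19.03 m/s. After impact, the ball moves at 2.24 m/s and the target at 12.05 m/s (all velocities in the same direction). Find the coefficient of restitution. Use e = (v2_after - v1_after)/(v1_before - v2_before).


e = (v2_after - v1_after) / (v1_before - v2_before)
Numerator = 12.05 - 2.24 = 9.81
Denominator = 19.03 - 0 = 19.03
e = 9.81 / 19.03 = 0.5155

0.5155


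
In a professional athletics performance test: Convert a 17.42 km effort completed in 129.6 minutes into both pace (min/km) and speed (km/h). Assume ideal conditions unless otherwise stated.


Pace = time / distance = 129.6 min / 17.42 km = 7.4397 min/km
Speed = distance / time_in_hours = 17.42 / 2.16 hr
Speed = 8.0648 km/h

7.4397 min/km, 8.0648 km/h


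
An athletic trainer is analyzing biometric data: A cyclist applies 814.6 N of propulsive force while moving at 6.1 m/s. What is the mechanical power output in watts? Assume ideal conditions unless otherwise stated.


P = F * v
P = 814.6 * 6.1
P = 4969.06 W

4969.06 W


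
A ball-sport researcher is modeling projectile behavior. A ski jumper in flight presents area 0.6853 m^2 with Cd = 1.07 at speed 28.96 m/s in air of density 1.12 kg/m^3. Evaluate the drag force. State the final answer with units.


Fd = 0.5 * Cd * rho * A * v^2
Fd = 0.5 * 1.07 * 1.12 * 0.6853 * 28.96^2
v^2 = 838.6816
Fd = 0.5 * 1.07 * 1.12 * 0.6853 * 838.6816 = 344.3893 N

344.3893 N


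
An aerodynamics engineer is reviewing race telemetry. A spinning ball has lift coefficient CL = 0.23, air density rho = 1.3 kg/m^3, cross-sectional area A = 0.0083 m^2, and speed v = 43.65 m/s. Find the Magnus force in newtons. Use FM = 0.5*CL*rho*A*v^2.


FM = 0.5 * CL * rho * A * v^2
FM = 0.5 * 0.23 * 1.3 * 0.0083 * 43.65^2
v^2 = 1905.3225
FM = 0.5 * 0.23 * 1.3 * 0.0083 * 1905.3225 = 2.3642 N

2.3642 N


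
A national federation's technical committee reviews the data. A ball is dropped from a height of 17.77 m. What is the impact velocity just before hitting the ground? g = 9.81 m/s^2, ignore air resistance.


v = sqrt(2 * g * h)
v = sqrt(2 * 9.81 * 17.77)
v = sqrt(348.6474) = 18.6721 m/s

18.6721 m/s


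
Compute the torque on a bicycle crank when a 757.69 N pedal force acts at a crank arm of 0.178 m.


tau = F * d
tau = 757.69 * 0.178
tau = 134.8688 N*m

134.8688 N*m


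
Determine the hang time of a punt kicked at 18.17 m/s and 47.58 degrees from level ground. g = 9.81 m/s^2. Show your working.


T = 2*v*sin(theta)/g
sin(theta) = sin(47.58 deg) = 0.7382
T = 2*18.17*0.7382 / 9.81
T = 26.8269 / 9.81 = 2.7346 s

2.7346 s


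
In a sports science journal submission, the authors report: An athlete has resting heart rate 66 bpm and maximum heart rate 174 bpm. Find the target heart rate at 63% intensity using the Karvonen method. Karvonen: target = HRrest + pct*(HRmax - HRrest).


Target = HRrest + pct*(HRmax - HRrest)
Heart rate reserve = HRmax - HRrest = 174 - 66 = 108 bpm
Fraction = 63% = 0.63
Target = 66 + 0.63 * 108
Target = 66 + 68.04 = 134.04 bpm

134.04 bpm


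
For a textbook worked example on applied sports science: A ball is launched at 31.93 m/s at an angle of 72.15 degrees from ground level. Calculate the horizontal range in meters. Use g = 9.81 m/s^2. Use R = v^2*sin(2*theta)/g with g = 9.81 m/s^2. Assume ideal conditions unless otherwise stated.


R = v^2 * sin(2*theta) / g
Convert angle to radians: theta = 72.15 deg = 1.2593 rad
sin(2*theta) = sin(2.5185) = 0.5835
R = 31.93^2 * 0.5835 / 9.81
R = 1019.5249 * 0.5835 / 9.81 = 60.6457 m

60.6457 m


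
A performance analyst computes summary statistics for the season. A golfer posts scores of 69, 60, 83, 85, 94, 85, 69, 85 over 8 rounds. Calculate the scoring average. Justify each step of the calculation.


Average = sum / n
Sum = 630
Average = 630 / 8 = 78.75

78.75


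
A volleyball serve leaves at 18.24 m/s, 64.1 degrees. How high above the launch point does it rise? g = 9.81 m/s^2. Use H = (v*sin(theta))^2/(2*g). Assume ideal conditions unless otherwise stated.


H = (v*sin(theta))^2 / (2*g)
vy = v*sin(theta) = 18.24 * sin(64.1 deg) = 16.4079 m/s
H = vy^2 / (2*g) = 269.2203 / (2*9.81)
H = 269.2203 / 19.62 = 13.7217 m

13.7217 m


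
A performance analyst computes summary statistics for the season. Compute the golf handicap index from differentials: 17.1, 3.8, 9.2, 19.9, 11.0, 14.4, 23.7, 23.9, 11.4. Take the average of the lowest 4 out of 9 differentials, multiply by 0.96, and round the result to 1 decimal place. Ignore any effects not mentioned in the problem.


All differentials: 17.1, 3.8, 9.2, 19.9, 11.0, 14.4, 23.7, 23.9, 11.4
Sorted: 3.8, 9.2, 11.0, 11.4, 14.4, 17.1, 19.9, 23.7, 23.9
Best 4: 3.8, 9.2, 11.0, 11.4
Average of best = 35.4 / 4 = 8.85
Raw index = 8.85 * 0.96 = 8.496
Handicap index = round(8.496, 1) = 8.5

8.5


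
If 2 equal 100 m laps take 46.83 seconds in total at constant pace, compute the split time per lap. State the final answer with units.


Split time = total_time / n_laps = 46.83 / 2
Split time = 23.415 s per lap

23.415 s


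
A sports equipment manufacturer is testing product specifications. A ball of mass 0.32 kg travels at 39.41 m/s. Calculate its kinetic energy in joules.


KE = 0.5 * m * v^2
KE = 0.5 * 0.32 * 39.41^2
KE = 0.5 * 0.32 * 1553.1481 = 248.5037 J

248.5037 J


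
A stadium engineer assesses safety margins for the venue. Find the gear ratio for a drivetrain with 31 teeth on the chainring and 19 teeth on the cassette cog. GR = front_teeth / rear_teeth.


GR = front_teeth / rear_teeth
GR = 31 / 19
GR = 1.6316

1.6316


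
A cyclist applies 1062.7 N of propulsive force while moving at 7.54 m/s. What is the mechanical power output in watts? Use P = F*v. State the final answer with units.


P = F * v
P = 1062.7 * 7.54
P = 8012.758 W

8012.758 W


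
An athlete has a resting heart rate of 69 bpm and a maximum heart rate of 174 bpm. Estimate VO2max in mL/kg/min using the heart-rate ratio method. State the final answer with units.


VO2max = 15.3 * HRmax / HRrest
VO2max = 15.3 * 174 / 69
VO2max = 2662.2 / 69 = 38.5826 mL/kg/min

38.5826 mL/kg/min


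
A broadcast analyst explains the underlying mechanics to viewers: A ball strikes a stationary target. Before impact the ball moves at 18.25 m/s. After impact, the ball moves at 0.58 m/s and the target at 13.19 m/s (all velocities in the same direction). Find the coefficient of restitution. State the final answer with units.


e = (v2_after - v1_after) / (v1_before - v2_before)
Numerator = 13.19 - 0.58 = 12.61
Denominator = 18.25 - 0 = 18.25
e = 12.61 / 18.25 = 0.691

0.691


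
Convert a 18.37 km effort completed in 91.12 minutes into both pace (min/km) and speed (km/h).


Pace = time / distance = 91.12 min / 18.37 km = 4.9603 min/km
Speed = distance / time_in_hours = 18.37 / 1.5187 hr
Speed = 12.0961 km/h

4.9603 min/km, 12.0961 km/h


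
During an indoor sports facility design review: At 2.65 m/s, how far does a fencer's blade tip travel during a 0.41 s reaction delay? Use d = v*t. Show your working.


d = v * t
d = 2.65 * 0.41
d = 1.0865 m

1.0865 m


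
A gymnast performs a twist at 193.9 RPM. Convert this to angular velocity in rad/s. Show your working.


omega = RPM * 2 * pi / 60
omega = 193.9 * 2 * 3.14159 / 60
omega = 1218.3096 / 60 = 20.3052 rad/s

20.3052 rad/s


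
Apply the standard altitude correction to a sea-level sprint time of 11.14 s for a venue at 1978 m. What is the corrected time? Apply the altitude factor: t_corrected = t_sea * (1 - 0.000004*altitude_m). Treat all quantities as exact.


Correction factor = 1 - 0.000004 * 1978 = 0.992088
t_corrected = t_sea * factor = 11.14 * 0.992088
t_corrected = 11.0519 s

11.0519 s


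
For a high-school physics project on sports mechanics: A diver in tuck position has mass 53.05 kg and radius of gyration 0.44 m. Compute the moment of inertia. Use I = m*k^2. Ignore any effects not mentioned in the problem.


I = m * k^2
I = 53.05 * 0.44^2
I = 53.05 * 0.1936 = 10.2705 kg*m^2

10.2705 kg*m^2


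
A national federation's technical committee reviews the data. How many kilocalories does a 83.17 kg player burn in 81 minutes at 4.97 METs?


kcal = MET * mass * time_hr
Convert time: 81 min = 1.35 hr
kcal = 4.97 * 83.17 * 1.35
kcal = 558.0291 kcal

558.0291 kcal


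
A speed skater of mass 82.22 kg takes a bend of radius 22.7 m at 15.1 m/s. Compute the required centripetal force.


Fc = m * v^2 / r
v^2 = 15.1^2 = 228.01
Fc = 82.22 * 228.01 / 22.7
Fc = 18746.9822 / 22.7 = 825.8582 N

825.8582 N


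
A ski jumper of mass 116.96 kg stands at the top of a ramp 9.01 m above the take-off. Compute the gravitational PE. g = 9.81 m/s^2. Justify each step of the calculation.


PE = m * g * h
PE = 116.96 * 9.81 * 9.01
PE = 1147.3776 * 9.01 = 10337.8722 J

10337.8722 J


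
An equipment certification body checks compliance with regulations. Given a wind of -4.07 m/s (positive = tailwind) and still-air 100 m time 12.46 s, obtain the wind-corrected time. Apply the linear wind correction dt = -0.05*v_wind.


dt = -0.05 * v_wind = -0.05 * -4.07 = 0.2035 s
t_corrected = t_still + dt = 12.46 + (0.2035)
t_corrected = 12.6635 s

12.6635 s


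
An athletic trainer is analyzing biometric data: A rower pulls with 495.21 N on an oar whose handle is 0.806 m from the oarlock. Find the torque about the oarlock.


tau = F * d
tau = 495.21 * 0.806
tau = 399.1393 N*m

399.1393 N*m


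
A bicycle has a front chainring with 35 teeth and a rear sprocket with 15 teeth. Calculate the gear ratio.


GR = front_teeth / rear_teeth
GR = 35 / 15
GR = 2.3333

2.3333


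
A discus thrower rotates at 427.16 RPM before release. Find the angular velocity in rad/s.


omega = RPM * 2 * pi / 60
omega = 427.16 * 2 * 3.14159 / 60
omega = 2683.9254 / 60 = 44.7321 rad/s

44.7321 rad/s


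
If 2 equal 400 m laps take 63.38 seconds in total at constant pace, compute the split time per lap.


Split time = total_time / n_laps = 63.38 / 2
Split time = 31.69 s per lap

31.69 s


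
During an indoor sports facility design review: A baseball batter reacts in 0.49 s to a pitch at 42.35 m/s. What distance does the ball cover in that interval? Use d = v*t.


d = v * t
d = 42.35 * 0.49
d = 20.7515 m

20.7515 m


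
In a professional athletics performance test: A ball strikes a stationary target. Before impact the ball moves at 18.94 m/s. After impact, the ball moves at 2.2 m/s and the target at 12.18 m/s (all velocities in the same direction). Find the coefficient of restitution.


e = (v2_after - v1_after) / (v1_before - v2_before)
Numerator = 12.18 - 2.2 = 9.98
Denominator = 18.94 - 0 = 18.94
e = 9.98 / 18.94 = 0.5269

0.5269
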